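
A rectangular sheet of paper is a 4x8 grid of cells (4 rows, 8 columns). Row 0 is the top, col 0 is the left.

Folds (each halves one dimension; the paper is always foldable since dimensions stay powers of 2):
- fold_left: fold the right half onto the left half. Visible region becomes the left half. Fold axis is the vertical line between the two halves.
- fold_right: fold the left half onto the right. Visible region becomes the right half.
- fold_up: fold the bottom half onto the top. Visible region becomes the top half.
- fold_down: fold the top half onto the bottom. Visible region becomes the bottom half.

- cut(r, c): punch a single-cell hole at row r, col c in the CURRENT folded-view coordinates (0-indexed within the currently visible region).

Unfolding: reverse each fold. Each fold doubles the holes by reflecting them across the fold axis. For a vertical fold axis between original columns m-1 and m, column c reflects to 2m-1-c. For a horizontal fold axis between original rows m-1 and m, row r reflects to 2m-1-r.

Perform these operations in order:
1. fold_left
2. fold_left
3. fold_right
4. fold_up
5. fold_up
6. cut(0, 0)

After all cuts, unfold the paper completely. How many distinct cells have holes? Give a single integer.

Answer: 32

Derivation:
Op 1 fold_left: fold axis v@4; visible region now rows[0,4) x cols[0,4) = 4x4
Op 2 fold_left: fold axis v@2; visible region now rows[0,4) x cols[0,2) = 4x2
Op 3 fold_right: fold axis v@1; visible region now rows[0,4) x cols[1,2) = 4x1
Op 4 fold_up: fold axis h@2; visible region now rows[0,2) x cols[1,2) = 2x1
Op 5 fold_up: fold axis h@1; visible region now rows[0,1) x cols[1,2) = 1x1
Op 6 cut(0, 0): punch at orig (0,1); cuts so far [(0, 1)]; region rows[0,1) x cols[1,2) = 1x1
Unfold 1 (reflect across h@1): 2 holes -> [(0, 1), (1, 1)]
Unfold 2 (reflect across h@2): 4 holes -> [(0, 1), (1, 1), (2, 1), (3, 1)]
Unfold 3 (reflect across v@1): 8 holes -> [(0, 0), (0, 1), (1, 0), (1, 1), (2, 0), (2, 1), (3, 0), (3, 1)]
Unfold 4 (reflect across v@2): 16 holes -> [(0, 0), (0, 1), (0, 2), (0, 3), (1, 0), (1, 1), (1, 2), (1, 3), (2, 0), (2, 1), (2, 2), (2, 3), (3, 0), (3, 1), (3, 2), (3, 3)]
Unfold 5 (reflect across v@4): 32 holes -> [(0, 0), (0, 1), (0, 2), (0, 3), (0, 4), (0, 5), (0, 6), (0, 7), (1, 0), (1, 1), (1, 2), (1, 3), (1, 4), (1, 5), (1, 6), (1, 7), (2, 0), (2, 1), (2, 2), (2, 3), (2, 4), (2, 5), (2, 6), (2, 7), (3, 0), (3, 1), (3, 2), (3, 3), (3, 4), (3, 5), (3, 6), (3, 7)]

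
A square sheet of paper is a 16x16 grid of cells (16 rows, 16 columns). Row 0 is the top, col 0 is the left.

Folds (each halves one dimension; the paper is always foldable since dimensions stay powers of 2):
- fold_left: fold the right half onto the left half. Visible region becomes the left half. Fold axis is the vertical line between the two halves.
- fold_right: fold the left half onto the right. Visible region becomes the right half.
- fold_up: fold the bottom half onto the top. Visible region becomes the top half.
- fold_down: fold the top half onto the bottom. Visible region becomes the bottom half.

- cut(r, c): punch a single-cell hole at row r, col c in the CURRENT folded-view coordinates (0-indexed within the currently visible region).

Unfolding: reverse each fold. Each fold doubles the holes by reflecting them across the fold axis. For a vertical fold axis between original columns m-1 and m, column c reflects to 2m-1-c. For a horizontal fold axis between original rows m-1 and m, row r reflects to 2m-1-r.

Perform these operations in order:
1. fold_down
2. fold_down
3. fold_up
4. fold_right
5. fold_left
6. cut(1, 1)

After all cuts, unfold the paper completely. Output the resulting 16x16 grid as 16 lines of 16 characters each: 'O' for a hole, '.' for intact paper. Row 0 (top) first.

Op 1 fold_down: fold axis h@8; visible region now rows[8,16) x cols[0,16) = 8x16
Op 2 fold_down: fold axis h@12; visible region now rows[12,16) x cols[0,16) = 4x16
Op 3 fold_up: fold axis h@14; visible region now rows[12,14) x cols[0,16) = 2x16
Op 4 fold_right: fold axis v@8; visible region now rows[12,14) x cols[8,16) = 2x8
Op 5 fold_left: fold axis v@12; visible region now rows[12,14) x cols[8,12) = 2x4
Op 6 cut(1, 1): punch at orig (13,9); cuts so far [(13, 9)]; region rows[12,14) x cols[8,12) = 2x4
Unfold 1 (reflect across v@12): 2 holes -> [(13, 9), (13, 14)]
Unfold 2 (reflect across v@8): 4 holes -> [(13, 1), (13, 6), (13, 9), (13, 14)]
Unfold 3 (reflect across h@14): 8 holes -> [(13, 1), (13, 6), (13, 9), (13, 14), (14, 1), (14, 6), (14, 9), (14, 14)]
Unfold 4 (reflect across h@12): 16 holes -> [(9, 1), (9, 6), (9, 9), (9, 14), (10, 1), (10, 6), (10, 9), (10, 14), (13, 1), (13, 6), (13, 9), (13, 14), (14, 1), (14, 6), (14, 9), (14, 14)]
Unfold 5 (reflect across h@8): 32 holes -> [(1, 1), (1, 6), (1, 9), (1, 14), (2, 1), (2, 6), (2, 9), (2, 14), (5, 1), (5, 6), (5, 9), (5, 14), (6, 1), (6, 6), (6, 9), (6, 14), (9, 1), (9, 6), (9, 9), (9, 14), (10, 1), (10, 6), (10, 9), (10, 14), (13, 1), (13, 6), (13, 9), (13, 14), (14, 1), (14, 6), (14, 9), (14, 14)]

Answer: ................
.O....O..O....O.
.O....O..O....O.
................
................
.O....O..O....O.
.O....O..O....O.
................
................
.O....O..O....O.
.O....O..O....O.
................
................
.O....O..O....O.
.O....O..O....O.
................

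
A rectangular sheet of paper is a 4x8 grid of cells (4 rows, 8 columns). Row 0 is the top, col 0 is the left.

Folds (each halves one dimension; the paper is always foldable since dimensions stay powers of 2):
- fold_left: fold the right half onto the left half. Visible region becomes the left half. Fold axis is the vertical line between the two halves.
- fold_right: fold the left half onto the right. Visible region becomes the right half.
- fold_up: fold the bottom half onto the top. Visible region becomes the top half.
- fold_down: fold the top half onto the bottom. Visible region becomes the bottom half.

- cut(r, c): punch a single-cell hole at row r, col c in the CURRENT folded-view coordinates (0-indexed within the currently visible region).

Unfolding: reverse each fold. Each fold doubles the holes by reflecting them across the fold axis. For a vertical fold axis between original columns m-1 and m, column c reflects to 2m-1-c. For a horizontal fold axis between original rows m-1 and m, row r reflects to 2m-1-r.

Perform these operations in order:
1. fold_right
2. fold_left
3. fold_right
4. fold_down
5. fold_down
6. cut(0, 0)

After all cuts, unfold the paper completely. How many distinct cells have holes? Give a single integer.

Op 1 fold_right: fold axis v@4; visible region now rows[0,4) x cols[4,8) = 4x4
Op 2 fold_left: fold axis v@6; visible region now rows[0,4) x cols[4,6) = 4x2
Op 3 fold_right: fold axis v@5; visible region now rows[0,4) x cols[5,6) = 4x1
Op 4 fold_down: fold axis h@2; visible region now rows[2,4) x cols[5,6) = 2x1
Op 5 fold_down: fold axis h@3; visible region now rows[3,4) x cols[5,6) = 1x1
Op 6 cut(0, 0): punch at orig (3,5); cuts so far [(3, 5)]; region rows[3,4) x cols[5,6) = 1x1
Unfold 1 (reflect across h@3): 2 holes -> [(2, 5), (3, 5)]
Unfold 2 (reflect across h@2): 4 holes -> [(0, 5), (1, 5), (2, 5), (3, 5)]
Unfold 3 (reflect across v@5): 8 holes -> [(0, 4), (0, 5), (1, 4), (1, 5), (2, 4), (2, 5), (3, 4), (3, 5)]
Unfold 4 (reflect across v@6): 16 holes -> [(0, 4), (0, 5), (0, 6), (0, 7), (1, 4), (1, 5), (1, 6), (1, 7), (2, 4), (2, 5), (2, 6), (2, 7), (3, 4), (3, 5), (3, 6), (3, 7)]
Unfold 5 (reflect across v@4): 32 holes -> [(0, 0), (0, 1), (0, 2), (0, 3), (0, 4), (0, 5), (0, 6), (0, 7), (1, 0), (1, 1), (1, 2), (1, 3), (1, 4), (1, 5), (1, 6), (1, 7), (2, 0), (2, 1), (2, 2), (2, 3), (2, 4), (2, 5), (2, 6), (2, 7), (3, 0), (3, 1), (3, 2), (3, 3), (3, 4), (3, 5), (3, 6), (3, 7)]

Answer: 32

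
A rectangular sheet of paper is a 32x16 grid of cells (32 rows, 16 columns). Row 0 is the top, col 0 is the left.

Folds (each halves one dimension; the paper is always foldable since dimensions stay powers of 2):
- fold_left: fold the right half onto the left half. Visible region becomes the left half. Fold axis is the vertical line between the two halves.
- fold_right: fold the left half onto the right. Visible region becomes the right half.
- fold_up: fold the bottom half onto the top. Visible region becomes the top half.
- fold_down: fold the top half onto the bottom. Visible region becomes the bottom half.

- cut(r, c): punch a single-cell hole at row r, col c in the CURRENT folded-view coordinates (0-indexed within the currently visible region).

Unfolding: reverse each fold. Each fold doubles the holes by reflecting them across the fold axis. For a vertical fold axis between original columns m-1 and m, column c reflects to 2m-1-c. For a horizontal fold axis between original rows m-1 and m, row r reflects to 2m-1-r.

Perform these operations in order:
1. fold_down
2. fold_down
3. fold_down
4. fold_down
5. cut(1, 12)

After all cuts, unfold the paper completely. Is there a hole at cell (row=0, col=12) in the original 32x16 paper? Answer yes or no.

Answer: yes

Derivation:
Op 1 fold_down: fold axis h@16; visible region now rows[16,32) x cols[0,16) = 16x16
Op 2 fold_down: fold axis h@24; visible region now rows[24,32) x cols[0,16) = 8x16
Op 3 fold_down: fold axis h@28; visible region now rows[28,32) x cols[0,16) = 4x16
Op 4 fold_down: fold axis h@30; visible region now rows[30,32) x cols[0,16) = 2x16
Op 5 cut(1, 12): punch at orig (31,12); cuts so far [(31, 12)]; region rows[30,32) x cols[0,16) = 2x16
Unfold 1 (reflect across h@30): 2 holes -> [(28, 12), (31, 12)]
Unfold 2 (reflect across h@28): 4 holes -> [(24, 12), (27, 12), (28, 12), (31, 12)]
Unfold 3 (reflect across h@24): 8 holes -> [(16, 12), (19, 12), (20, 12), (23, 12), (24, 12), (27, 12), (28, 12), (31, 12)]
Unfold 4 (reflect across h@16): 16 holes -> [(0, 12), (3, 12), (4, 12), (7, 12), (8, 12), (11, 12), (12, 12), (15, 12), (16, 12), (19, 12), (20, 12), (23, 12), (24, 12), (27, 12), (28, 12), (31, 12)]
Holes: [(0, 12), (3, 12), (4, 12), (7, 12), (8, 12), (11, 12), (12, 12), (15, 12), (16, 12), (19, 12), (20, 12), (23, 12), (24, 12), (27, 12), (28, 12), (31, 12)]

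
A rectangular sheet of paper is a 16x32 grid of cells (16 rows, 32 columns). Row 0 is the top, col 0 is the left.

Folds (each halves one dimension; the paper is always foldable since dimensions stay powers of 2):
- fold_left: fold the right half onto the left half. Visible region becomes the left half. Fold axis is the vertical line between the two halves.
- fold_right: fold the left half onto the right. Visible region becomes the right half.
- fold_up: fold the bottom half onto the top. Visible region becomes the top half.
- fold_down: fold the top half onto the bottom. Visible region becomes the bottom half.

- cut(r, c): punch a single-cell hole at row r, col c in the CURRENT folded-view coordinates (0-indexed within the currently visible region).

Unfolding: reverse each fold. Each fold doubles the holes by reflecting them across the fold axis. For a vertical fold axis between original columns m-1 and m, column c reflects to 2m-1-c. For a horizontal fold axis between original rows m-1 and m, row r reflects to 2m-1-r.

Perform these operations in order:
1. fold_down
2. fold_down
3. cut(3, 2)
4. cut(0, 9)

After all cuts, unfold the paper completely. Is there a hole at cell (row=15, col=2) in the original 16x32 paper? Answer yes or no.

Answer: yes

Derivation:
Op 1 fold_down: fold axis h@8; visible region now rows[8,16) x cols[0,32) = 8x32
Op 2 fold_down: fold axis h@12; visible region now rows[12,16) x cols[0,32) = 4x32
Op 3 cut(3, 2): punch at orig (15,2); cuts so far [(15, 2)]; region rows[12,16) x cols[0,32) = 4x32
Op 4 cut(0, 9): punch at orig (12,9); cuts so far [(12, 9), (15, 2)]; region rows[12,16) x cols[0,32) = 4x32
Unfold 1 (reflect across h@12): 4 holes -> [(8, 2), (11, 9), (12, 9), (15, 2)]
Unfold 2 (reflect across h@8): 8 holes -> [(0, 2), (3, 9), (4, 9), (7, 2), (8, 2), (11, 9), (12, 9), (15, 2)]
Holes: [(0, 2), (3, 9), (4, 9), (7, 2), (8, 2), (11, 9), (12, 9), (15, 2)]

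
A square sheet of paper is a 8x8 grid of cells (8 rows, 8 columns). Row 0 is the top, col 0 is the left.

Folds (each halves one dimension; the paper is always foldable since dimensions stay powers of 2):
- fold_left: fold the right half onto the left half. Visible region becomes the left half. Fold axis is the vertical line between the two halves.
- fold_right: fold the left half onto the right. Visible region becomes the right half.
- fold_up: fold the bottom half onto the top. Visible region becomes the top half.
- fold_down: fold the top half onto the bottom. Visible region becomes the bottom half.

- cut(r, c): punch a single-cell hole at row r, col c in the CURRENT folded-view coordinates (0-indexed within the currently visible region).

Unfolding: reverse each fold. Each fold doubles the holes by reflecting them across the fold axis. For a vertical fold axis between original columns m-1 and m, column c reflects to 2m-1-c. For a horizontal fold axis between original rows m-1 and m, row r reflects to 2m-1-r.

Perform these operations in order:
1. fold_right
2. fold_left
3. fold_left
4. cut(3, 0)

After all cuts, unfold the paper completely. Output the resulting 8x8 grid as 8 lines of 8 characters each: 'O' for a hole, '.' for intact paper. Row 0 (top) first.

Answer: ........
........
........
OOOOOOOO
........
........
........
........

Derivation:
Op 1 fold_right: fold axis v@4; visible region now rows[0,8) x cols[4,8) = 8x4
Op 2 fold_left: fold axis v@6; visible region now rows[0,8) x cols[4,6) = 8x2
Op 3 fold_left: fold axis v@5; visible region now rows[0,8) x cols[4,5) = 8x1
Op 4 cut(3, 0): punch at orig (3,4); cuts so far [(3, 4)]; region rows[0,8) x cols[4,5) = 8x1
Unfold 1 (reflect across v@5): 2 holes -> [(3, 4), (3, 5)]
Unfold 2 (reflect across v@6): 4 holes -> [(3, 4), (3, 5), (3, 6), (3, 7)]
Unfold 3 (reflect across v@4): 8 holes -> [(3, 0), (3, 1), (3, 2), (3, 3), (3, 4), (3, 5), (3, 6), (3, 7)]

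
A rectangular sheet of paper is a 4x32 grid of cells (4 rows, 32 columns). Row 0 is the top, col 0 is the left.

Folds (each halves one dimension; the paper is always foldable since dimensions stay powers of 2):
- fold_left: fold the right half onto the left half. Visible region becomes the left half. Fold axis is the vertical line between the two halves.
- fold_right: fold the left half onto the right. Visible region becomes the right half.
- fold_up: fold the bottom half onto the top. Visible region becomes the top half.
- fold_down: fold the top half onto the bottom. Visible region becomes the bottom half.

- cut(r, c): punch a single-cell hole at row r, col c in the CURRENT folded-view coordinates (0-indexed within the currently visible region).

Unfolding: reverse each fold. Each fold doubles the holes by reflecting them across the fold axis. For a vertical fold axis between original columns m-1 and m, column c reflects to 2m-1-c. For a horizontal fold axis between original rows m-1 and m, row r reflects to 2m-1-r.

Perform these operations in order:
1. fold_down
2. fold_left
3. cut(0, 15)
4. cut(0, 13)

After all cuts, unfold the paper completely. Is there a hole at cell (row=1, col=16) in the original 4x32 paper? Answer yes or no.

Op 1 fold_down: fold axis h@2; visible region now rows[2,4) x cols[0,32) = 2x32
Op 2 fold_left: fold axis v@16; visible region now rows[2,4) x cols[0,16) = 2x16
Op 3 cut(0, 15): punch at orig (2,15); cuts so far [(2, 15)]; region rows[2,4) x cols[0,16) = 2x16
Op 4 cut(0, 13): punch at orig (2,13); cuts so far [(2, 13), (2, 15)]; region rows[2,4) x cols[0,16) = 2x16
Unfold 1 (reflect across v@16): 4 holes -> [(2, 13), (2, 15), (2, 16), (2, 18)]
Unfold 2 (reflect across h@2): 8 holes -> [(1, 13), (1, 15), (1, 16), (1, 18), (2, 13), (2, 15), (2, 16), (2, 18)]
Holes: [(1, 13), (1, 15), (1, 16), (1, 18), (2, 13), (2, 15), (2, 16), (2, 18)]

Answer: yes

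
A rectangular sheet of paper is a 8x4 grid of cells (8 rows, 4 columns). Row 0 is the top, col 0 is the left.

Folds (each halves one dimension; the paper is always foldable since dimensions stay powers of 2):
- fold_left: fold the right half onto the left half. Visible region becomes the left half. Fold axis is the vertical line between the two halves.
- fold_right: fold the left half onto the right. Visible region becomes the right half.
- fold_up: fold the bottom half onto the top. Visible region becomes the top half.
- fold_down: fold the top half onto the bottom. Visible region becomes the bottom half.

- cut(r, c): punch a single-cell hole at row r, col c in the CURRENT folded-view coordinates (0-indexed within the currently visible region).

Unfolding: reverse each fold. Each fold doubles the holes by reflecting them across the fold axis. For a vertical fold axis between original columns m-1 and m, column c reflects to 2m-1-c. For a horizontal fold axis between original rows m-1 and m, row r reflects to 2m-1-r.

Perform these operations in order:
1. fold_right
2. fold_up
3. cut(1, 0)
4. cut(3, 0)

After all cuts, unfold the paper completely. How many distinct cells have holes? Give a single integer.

Answer: 8

Derivation:
Op 1 fold_right: fold axis v@2; visible region now rows[0,8) x cols[2,4) = 8x2
Op 2 fold_up: fold axis h@4; visible region now rows[0,4) x cols[2,4) = 4x2
Op 3 cut(1, 0): punch at orig (1,2); cuts so far [(1, 2)]; region rows[0,4) x cols[2,4) = 4x2
Op 4 cut(3, 0): punch at orig (3,2); cuts so far [(1, 2), (3, 2)]; region rows[0,4) x cols[2,4) = 4x2
Unfold 1 (reflect across h@4): 4 holes -> [(1, 2), (3, 2), (4, 2), (6, 2)]
Unfold 2 (reflect across v@2): 8 holes -> [(1, 1), (1, 2), (3, 1), (3, 2), (4, 1), (4, 2), (6, 1), (6, 2)]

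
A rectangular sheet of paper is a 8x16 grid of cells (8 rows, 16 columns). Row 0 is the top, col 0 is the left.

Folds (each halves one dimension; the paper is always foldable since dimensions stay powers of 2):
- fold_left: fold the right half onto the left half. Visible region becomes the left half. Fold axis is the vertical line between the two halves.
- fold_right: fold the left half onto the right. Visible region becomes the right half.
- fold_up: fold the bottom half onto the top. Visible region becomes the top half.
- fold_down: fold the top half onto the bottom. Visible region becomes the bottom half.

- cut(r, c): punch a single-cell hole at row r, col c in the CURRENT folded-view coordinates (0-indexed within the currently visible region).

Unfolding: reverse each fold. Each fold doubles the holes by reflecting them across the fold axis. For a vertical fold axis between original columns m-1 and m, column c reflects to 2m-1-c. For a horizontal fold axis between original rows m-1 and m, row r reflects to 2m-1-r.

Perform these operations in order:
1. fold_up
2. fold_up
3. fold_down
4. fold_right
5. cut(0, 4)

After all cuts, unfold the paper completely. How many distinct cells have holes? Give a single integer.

Answer: 16

Derivation:
Op 1 fold_up: fold axis h@4; visible region now rows[0,4) x cols[0,16) = 4x16
Op 2 fold_up: fold axis h@2; visible region now rows[0,2) x cols[0,16) = 2x16
Op 3 fold_down: fold axis h@1; visible region now rows[1,2) x cols[0,16) = 1x16
Op 4 fold_right: fold axis v@8; visible region now rows[1,2) x cols[8,16) = 1x8
Op 5 cut(0, 4): punch at orig (1,12); cuts so far [(1, 12)]; region rows[1,2) x cols[8,16) = 1x8
Unfold 1 (reflect across v@8): 2 holes -> [(1, 3), (1, 12)]
Unfold 2 (reflect across h@1): 4 holes -> [(0, 3), (0, 12), (1, 3), (1, 12)]
Unfold 3 (reflect across h@2): 8 holes -> [(0, 3), (0, 12), (1, 3), (1, 12), (2, 3), (2, 12), (3, 3), (3, 12)]
Unfold 4 (reflect across h@4): 16 holes -> [(0, 3), (0, 12), (1, 3), (1, 12), (2, 3), (2, 12), (3, 3), (3, 12), (4, 3), (4, 12), (5, 3), (5, 12), (6, 3), (6, 12), (7, 3), (7, 12)]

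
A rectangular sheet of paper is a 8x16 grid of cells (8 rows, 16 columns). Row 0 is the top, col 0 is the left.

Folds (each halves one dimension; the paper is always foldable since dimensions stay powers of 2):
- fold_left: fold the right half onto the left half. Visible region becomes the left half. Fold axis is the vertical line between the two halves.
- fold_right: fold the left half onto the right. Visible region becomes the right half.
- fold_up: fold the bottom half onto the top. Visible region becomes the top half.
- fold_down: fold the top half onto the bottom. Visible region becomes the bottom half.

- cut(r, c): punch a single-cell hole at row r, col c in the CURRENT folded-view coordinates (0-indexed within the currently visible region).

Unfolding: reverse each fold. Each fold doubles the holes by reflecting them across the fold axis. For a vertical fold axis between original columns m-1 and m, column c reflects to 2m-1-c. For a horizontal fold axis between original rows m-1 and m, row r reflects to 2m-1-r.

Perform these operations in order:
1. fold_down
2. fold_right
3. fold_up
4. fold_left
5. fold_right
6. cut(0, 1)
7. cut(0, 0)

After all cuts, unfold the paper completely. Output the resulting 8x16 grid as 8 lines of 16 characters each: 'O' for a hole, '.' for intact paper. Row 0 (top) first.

Answer: OOOOOOOOOOOOOOOO
................
................
OOOOOOOOOOOOOOOO
OOOOOOOOOOOOOOOO
................
................
OOOOOOOOOOOOOOOO

Derivation:
Op 1 fold_down: fold axis h@4; visible region now rows[4,8) x cols[0,16) = 4x16
Op 2 fold_right: fold axis v@8; visible region now rows[4,8) x cols[8,16) = 4x8
Op 3 fold_up: fold axis h@6; visible region now rows[4,6) x cols[8,16) = 2x8
Op 4 fold_left: fold axis v@12; visible region now rows[4,6) x cols[8,12) = 2x4
Op 5 fold_right: fold axis v@10; visible region now rows[4,6) x cols[10,12) = 2x2
Op 6 cut(0, 1): punch at orig (4,11); cuts so far [(4, 11)]; region rows[4,6) x cols[10,12) = 2x2
Op 7 cut(0, 0): punch at orig (4,10); cuts so far [(4, 10), (4, 11)]; region rows[4,6) x cols[10,12) = 2x2
Unfold 1 (reflect across v@10): 4 holes -> [(4, 8), (4, 9), (4, 10), (4, 11)]
Unfold 2 (reflect across v@12): 8 holes -> [(4, 8), (4, 9), (4, 10), (4, 11), (4, 12), (4, 13), (4, 14), (4, 15)]
Unfold 3 (reflect across h@6): 16 holes -> [(4, 8), (4, 9), (4, 10), (4, 11), (4, 12), (4, 13), (4, 14), (4, 15), (7, 8), (7, 9), (7, 10), (7, 11), (7, 12), (7, 13), (7, 14), (7, 15)]
Unfold 4 (reflect across v@8): 32 holes -> [(4, 0), (4, 1), (4, 2), (4, 3), (4, 4), (4, 5), (4, 6), (4, 7), (4, 8), (4, 9), (4, 10), (4, 11), (4, 12), (4, 13), (4, 14), (4, 15), (7, 0), (7, 1), (7, 2), (7, 3), (7, 4), (7, 5), (7, 6), (7, 7), (7, 8), (7, 9), (7, 10), (7, 11), (7, 12), (7, 13), (7, 14), (7, 15)]
Unfold 5 (reflect across h@4): 64 holes -> [(0, 0), (0, 1), (0, 2), (0, 3), (0, 4), (0, 5), (0, 6), (0, 7), (0, 8), (0, 9), (0, 10), (0, 11), (0, 12), (0, 13), (0, 14), (0, 15), (3, 0), (3, 1), (3, 2), (3, 3), (3, 4), (3, 5), (3, 6), (3, 7), (3, 8), (3, 9), (3, 10), (3, 11), (3, 12), (3, 13), (3, 14), (3, 15), (4, 0), (4, 1), (4, 2), (4, 3), (4, 4), (4, 5), (4, 6), (4, 7), (4, 8), (4, 9), (4, 10), (4, 11), (4, 12), (4, 13), (4, 14), (4, 15), (7, 0), (7, 1), (7, 2), (7, 3), (7, 4), (7, 5), (7, 6), (7, 7), (7, 8), (7, 9), (7, 10), (7, 11), (7, 12), (7, 13), (7, 14), (7, 15)]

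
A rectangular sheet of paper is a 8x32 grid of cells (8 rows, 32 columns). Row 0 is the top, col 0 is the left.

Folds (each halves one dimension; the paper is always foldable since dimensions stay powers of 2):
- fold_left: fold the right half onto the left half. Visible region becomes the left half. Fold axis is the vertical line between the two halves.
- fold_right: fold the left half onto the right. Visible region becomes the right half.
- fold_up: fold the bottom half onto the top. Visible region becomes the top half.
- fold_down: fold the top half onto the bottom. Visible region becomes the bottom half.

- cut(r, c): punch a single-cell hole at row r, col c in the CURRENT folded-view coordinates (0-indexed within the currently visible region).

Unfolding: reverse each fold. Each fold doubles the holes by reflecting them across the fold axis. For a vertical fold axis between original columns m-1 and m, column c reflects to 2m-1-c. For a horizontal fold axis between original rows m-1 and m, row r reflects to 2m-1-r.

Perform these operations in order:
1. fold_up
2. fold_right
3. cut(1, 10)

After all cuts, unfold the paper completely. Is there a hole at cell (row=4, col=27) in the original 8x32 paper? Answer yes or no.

Answer: no

Derivation:
Op 1 fold_up: fold axis h@4; visible region now rows[0,4) x cols[0,32) = 4x32
Op 2 fold_right: fold axis v@16; visible region now rows[0,4) x cols[16,32) = 4x16
Op 3 cut(1, 10): punch at orig (1,26); cuts so far [(1, 26)]; region rows[0,4) x cols[16,32) = 4x16
Unfold 1 (reflect across v@16): 2 holes -> [(1, 5), (1, 26)]
Unfold 2 (reflect across h@4): 4 holes -> [(1, 5), (1, 26), (6, 5), (6, 26)]
Holes: [(1, 5), (1, 26), (6, 5), (6, 26)]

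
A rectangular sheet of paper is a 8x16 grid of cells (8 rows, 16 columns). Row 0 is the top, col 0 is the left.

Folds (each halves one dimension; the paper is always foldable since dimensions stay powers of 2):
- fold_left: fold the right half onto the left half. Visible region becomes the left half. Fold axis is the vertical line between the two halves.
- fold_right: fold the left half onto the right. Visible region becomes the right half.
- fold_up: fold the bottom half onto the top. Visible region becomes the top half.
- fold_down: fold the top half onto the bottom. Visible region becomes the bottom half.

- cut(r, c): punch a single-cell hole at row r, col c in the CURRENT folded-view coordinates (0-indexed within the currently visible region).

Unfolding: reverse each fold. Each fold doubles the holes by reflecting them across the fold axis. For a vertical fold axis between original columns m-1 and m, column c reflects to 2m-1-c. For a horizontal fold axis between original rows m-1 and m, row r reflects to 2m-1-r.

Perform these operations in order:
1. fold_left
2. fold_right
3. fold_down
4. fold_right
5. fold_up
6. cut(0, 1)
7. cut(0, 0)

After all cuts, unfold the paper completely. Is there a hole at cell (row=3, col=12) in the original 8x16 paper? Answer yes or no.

Answer: yes

Derivation:
Op 1 fold_left: fold axis v@8; visible region now rows[0,8) x cols[0,8) = 8x8
Op 2 fold_right: fold axis v@4; visible region now rows[0,8) x cols[4,8) = 8x4
Op 3 fold_down: fold axis h@4; visible region now rows[4,8) x cols[4,8) = 4x4
Op 4 fold_right: fold axis v@6; visible region now rows[4,8) x cols[6,8) = 4x2
Op 5 fold_up: fold axis h@6; visible region now rows[4,6) x cols[6,8) = 2x2
Op 6 cut(0, 1): punch at orig (4,7); cuts so far [(4, 7)]; region rows[4,6) x cols[6,8) = 2x2
Op 7 cut(0, 0): punch at orig (4,6); cuts so far [(4, 6), (4, 7)]; region rows[4,6) x cols[6,8) = 2x2
Unfold 1 (reflect across h@6): 4 holes -> [(4, 6), (4, 7), (7, 6), (7, 7)]
Unfold 2 (reflect across v@6): 8 holes -> [(4, 4), (4, 5), (4, 6), (4, 7), (7, 4), (7, 5), (7, 6), (7, 7)]
Unfold 3 (reflect across h@4): 16 holes -> [(0, 4), (0, 5), (0, 6), (0, 7), (3, 4), (3, 5), (3, 6), (3, 7), (4, 4), (4, 5), (4, 6), (4, 7), (7, 4), (7, 5), (7, 6), (7, 7)]
Unfold 4 (reflect across v@4): 32 holes -> [(0, 0), (0, 1), (0, 2), (0, 3), (0, 4), (0, 5), (0, 6), (0, 7), (3, 0), (3, 1), (3, 2), (3, 3), (3, 4), (3, 5), (3, 6), (3, 7), (4, 0), (4, 1), (4, 2), (4, 3), (4, 4), (4, 5), (4, 6), (4, 7), (7, 0), (7, 1), (7, 2), (7, 3), (7, 4), (7, 5), (7, 6), (7, 7)]
Unfold 5 (reflect across v@8): 64 holes -> [(0, 0), (0, 1), (0, 2), (0, 3), (0, 4), (0, 5), (0, 6), (0, 7), (0, 8), (0, 9), (0, 10), (0, 11), (0, 12), (0, 13), (0, 14), (0, 15), (3, 0), (3, 1), (3, 2), (3, 3), (3, 4), (3, 5), (3, 6), (3, 7), (3, 8), (3, 9), (3, 10), (3, 11), (3, 12), (3, 13), (3, 14), (3, 15), (4, 0), (4, 1), (4, 2), (4, 3), (4, 4), (4, 5), (4, 6), (4, 7), (4, 8), (4, 9), (4, 10), (4, 11), (4, 12), (4, 13), (4, 14), (4, 15), (7, 0), (7, 1), (7, 2), (7, 3), (7, 4), (7, 5), (7, 6), (7, 7), (7, 8), (7, 9), (7, 10), (7, 11), (7, 12), (7, 13), (7, 14), (7, 15)]
Holes: [(0, 0), (0, 1), (0, 2), (0, 3), (0, 4), (0, 5), (0, 6), (0, 7), (0, 8), (0, 9), (0, 10), (0, 11), (0, 12), (0, 13), (0, 14), (0, 15), (3, 0), (3, 1), (3, 2), (3, 3), (3, 4), (3, 5), (3, 6), (3, 7), (3, 8), (3, 9), (3, 10), (3, 11), (3, 12), (3, 13), (3, 14), (3, 15), (4, 0), (4, 1), (4, 2), (4, 3), (4, 4), (4, 5), (4, 6), (4, 7), (4, 8), (4, 9), (4, 10), (4, 11), (4, 12), (4, 13), (4, 14), (4, 15), (7, 0), (7, 1), (7, 2), (7, 3), (7, 4), (7, 5), (7, 6), (7, 7), (7, 8), (7, 9), (7, 10), (7, 11), (7, 12), (7, 13), (7, 14), (7, 15)]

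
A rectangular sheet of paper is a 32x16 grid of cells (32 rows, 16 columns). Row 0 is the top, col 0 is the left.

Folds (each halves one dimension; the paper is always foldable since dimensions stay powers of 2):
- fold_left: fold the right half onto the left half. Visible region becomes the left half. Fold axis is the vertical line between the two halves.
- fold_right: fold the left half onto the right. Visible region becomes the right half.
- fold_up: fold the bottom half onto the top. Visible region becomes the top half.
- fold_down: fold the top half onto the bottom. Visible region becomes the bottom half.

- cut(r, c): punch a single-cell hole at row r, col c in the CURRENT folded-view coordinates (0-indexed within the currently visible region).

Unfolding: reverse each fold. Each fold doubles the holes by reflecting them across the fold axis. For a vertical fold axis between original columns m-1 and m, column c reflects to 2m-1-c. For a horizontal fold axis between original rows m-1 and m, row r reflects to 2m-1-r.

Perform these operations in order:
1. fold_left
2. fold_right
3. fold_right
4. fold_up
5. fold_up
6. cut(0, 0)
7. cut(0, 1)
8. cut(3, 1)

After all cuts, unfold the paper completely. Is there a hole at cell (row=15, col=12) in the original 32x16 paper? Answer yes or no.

Answer: yes

Derivation:
Op 1 fold_left: fold axis v@8; visible region now rows[0,32) x cols[0,8) = 32x8
Op 2 fold_right: fold axis v@4; visible region now rows[0,32) x cols[4,8) = 32x4
Op 3 fold_right: fold axis v@6; visible region now rows[0,32) x cols[6,8) = 32x2
Op 4 fold_up: fold axis h@16; visible region now rows[0,16) x cols[6,8) = 16x2
Op 5 fold_up: fold axis h@8; visible region now rows[0,8) x cols[6,8) = 8x2
Op 6 cut(0, 0): punch at orig (0,6); cuts so far [(0, 6)]; region rows[0,8) x cols[6,8) = 8x2
Op 7 cut(0, 1): punch at orig (0,7); cuts so far [(0, 6), (0, 7)]; region rows[0,8) x cols[6,8) = 8x2
Op 8 cut(3, 1): punch at orig (3,7); cuts so far [(0, 6), (0, 7), (3, 7)]; region rows[0,8) x cols[6,8) = 8x2
Unfold 1 (reflect across h@8): 6 holes -> [(0, 6), (0, 7), (3, 7), (12, 7), (15, 6), (15, 7)]
Unfold 2 (reflect across h@16): 12 holes -> [(0, 6), (0, 7), (3, 7), (12, 7), (15, 6), (15, 7), (16, 6), (16, 7), (19, 7), (28, 7), (31, 6), (31, 7)]
Unfold 3 (reflect across v@6): 24 holes -> [(0, 4), (0, 5), (0, 6), (0, 7), (3, 4), (3, 7), (12, 4), (12, 7), (15, 4), (15, 5), (15, 6), (15, 7), (16, 4), (16, 5), (16, 6), (16, 7), (19, 4), (19, 7), (28, 4), (28, 7), (31, 4), (31, 5), (31, 6), (31, 7)]
Unfold 4 (reflect across v@4): 48 holes -> [(0, 0), (0, 1), (0, 2), (0, 3), (0, 4), (0, 5), (0, 6), (0, 7), (3, 0), (3, 3), (3, 4), (3, 7), (12, 0), (12, 3), (12, 4), (12, 7), (15, 0), (15, 1), (15, 2), (15, 3), (15, 4), (15, 5), (15, 6), (15, 7), (16, 0), (16, 1), (16, 2), (16, 3), (16, 4), (16, 5), (16, 6), (16, 7), (19, 0), (19, 3), (19, 4), (19, 7), (28, 0), (28, 3), (28, 4), (28, 7), (31, 0), (31, 1), (31, 2), (31, 3), (31, 4), (31, 5), (31, 6), (31, 7)]
Unfold 5 (reflect across v@8): 96 holes -> [(0, 0), (0, 1), (0, 2), (0, 3), (0, 4), (0, 5), (0, 6), (0, 7), (0, 8), (0, 9), (0, 10), (0, 11), (0, 12), (0, 13), (0, 14), (0, 15), (3, 0), (3, 3), (3, 4), (3, 7), (3, 8), (3, 11), (3, 12), (3, 15), (12, 0), (12, 3), (12, 4), (12, 7), (12, 8), (12, 11), (12, 12), (12, 15), (15, 0), (15, 1), (15, 2), (15, 3), (15, 4), (15, 5), (15, 6), (15, 7), (15, 8), (15, 9), (15, 10), (15, 11), (15, 12), (15, 13), (15, 14), (15, 15), (16, 0), (16, 1), (16, 2), (16, 3), (16, 4), (16, 5), (16, 6), (16, 7), (16, 8), (16, 9), (16, 10), (16, 11), (16, 12), (16, 13), (16, 14), (16, 15), (19, 0), (19, 3), (19, 4), (19, 7), (19, 8), (19, 11), (19, 12), (19, 15), (28, 0), (28, 3), (28, 4), (28, 7), (28, 8), (28, 11), (28, 12), (28, 15), (31, 0), (31, 1), (31, 2), (31, 3), (31, 4), (31, 5), (31, 6), (31, 7), (31, 8), (31, 9), (31, 10), (31, 11), (31, 12), (31, 13), (31, 14), (31, 15)]
Holes: [(0, 0), (0, 1), (0, 2), (0, 3), (0, 4), (0, 5), (0, 6), (0, 7), (0, 8), (0, 9), (0, 10), (0, 11), (0, 12), (0, 13), (0, 14), (0, 15), (3, 0), (3, 3), (3, 4), (3, 7), (3, 8), (3, 11), (3, 12), (3, 15), (12, 0), (12, 3), (12, 4), (12, 7), (12, 8), (12, 11), (12, 12), (12, 15), (15, 0), (15, 1), (15, 2), (15, 3), (15, 4), (15, 5), (15, 6), (15, 7), (15, 8), (15, 9), (15, 10), (15, 11), (15, 12), (15, 13), (15, 14), (15, 15), (16, 0), (16, 1), (16, 2), (16, 3), (16, 4), (16, 5), (16, 6), (16, 7), (16, 8), (16, 9), (16, 10), (16, 11), (16, 12), (16, 13), (16, 14), (16, 15), (19, 0), (19, 3), (19, 4), (19, 7), (19, 8), (19, 11), (19, 12), (19, 15), (28, 0), (28, 3), (28, 4), (28, 7), (28, 8), (28, 11), (28, 12), (28, 15), (31, 0), (31, 1), (31, 2), (31, 3), (31, 4), (31, 5), (31, 6), (31, 7), (31, 8), (31, 9), (31, 10), (31, 11), (31, 12), (31, 13), (31, 14), (31, 15)]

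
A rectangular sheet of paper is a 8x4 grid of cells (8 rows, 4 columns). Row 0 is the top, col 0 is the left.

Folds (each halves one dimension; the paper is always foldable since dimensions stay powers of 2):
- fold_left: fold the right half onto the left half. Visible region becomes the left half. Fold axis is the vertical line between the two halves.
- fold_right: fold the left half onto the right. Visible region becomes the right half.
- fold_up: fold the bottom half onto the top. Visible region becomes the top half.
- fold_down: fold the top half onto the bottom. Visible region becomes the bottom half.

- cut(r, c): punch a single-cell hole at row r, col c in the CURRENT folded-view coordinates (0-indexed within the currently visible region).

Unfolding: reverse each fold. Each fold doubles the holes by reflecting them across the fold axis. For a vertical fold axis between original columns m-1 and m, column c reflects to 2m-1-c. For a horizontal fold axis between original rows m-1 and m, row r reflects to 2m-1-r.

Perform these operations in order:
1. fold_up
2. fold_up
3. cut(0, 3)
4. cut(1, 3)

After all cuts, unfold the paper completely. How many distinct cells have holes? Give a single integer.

Answer: 8

Derivation:
Op 1 fold_up: fold axis h@4; visible region now rows[0,4) x cols[0,4) = 4x4
Op 2 fold_up: fold axis h@2; visible region now rows[0,2) x cols[0,4) = 2x4
Op 3 cut(0, 3): punch at orig (0,3); cuts so far [(0, 3)]; region rows[0,2) x cols[0,4) = 2x4
Op 4 cut(1, 3): punch at orig (1,3); cuts so far [(0, 3), (1, 3)]; region rows[0,2) x cols[0,4) = 2x4
Unfold 1 (reflect across h@2): 4 holes -> [(0, 3), (1, 3), (2, 3), (3, 3)]
Unfold 2 (reflect across h@4): 8 holes -> [(0, 3), (1, 3), (2, 3), (3, 3), (4, 3), (5, 3), (6, 3), (7, 3)]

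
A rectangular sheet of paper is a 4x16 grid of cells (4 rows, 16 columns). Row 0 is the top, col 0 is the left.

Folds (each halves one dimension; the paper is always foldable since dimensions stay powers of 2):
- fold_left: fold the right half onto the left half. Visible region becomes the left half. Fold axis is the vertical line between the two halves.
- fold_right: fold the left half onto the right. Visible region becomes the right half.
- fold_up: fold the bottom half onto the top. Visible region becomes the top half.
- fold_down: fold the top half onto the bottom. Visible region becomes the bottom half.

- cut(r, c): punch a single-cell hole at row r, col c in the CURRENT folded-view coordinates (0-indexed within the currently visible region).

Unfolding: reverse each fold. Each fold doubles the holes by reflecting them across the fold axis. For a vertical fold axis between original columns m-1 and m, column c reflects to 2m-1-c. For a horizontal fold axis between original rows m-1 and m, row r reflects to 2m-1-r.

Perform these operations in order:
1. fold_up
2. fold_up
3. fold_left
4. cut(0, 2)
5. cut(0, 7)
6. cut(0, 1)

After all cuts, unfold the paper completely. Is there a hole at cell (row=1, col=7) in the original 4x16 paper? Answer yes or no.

Answer: yes

Derivation:
Op 1 fold_up: fold axis h@2; visible region now rows[0,2) x cols[0,16) = 2x16
Op 2 fold_up: fold axis h@1; visible region now rows[0,1) x cols[0,16) = 1x16
Op 3 fold_left: fold axis v@8; visible region now rows[0,1) x cols[0,8) = 1x8
Op 4 cut(0, 2): punch at orig (0,2); cuts so far [(0, 2)]; region rows[0,1) x cols[0,8) = 1x8
Op 5 cut(0, 7): punch at orig (0,7); cuts so far [(0, 2), (0, 7)]; region rows[0,1) x cols[0,8) = 1x8
Op 6 cut(0, 1): punch at orig (0,1); cuts so far [(0, 1), (0, 2), (0, 7)]; region rows[0,1) x cols[0,8) = 1x8
Unfold 1 (reflect across v@8): 6 holes -> [(0, 1), (0, 2), (0, 7), (0, 8), (0, 13), (0, 14)]
Unfold 2 (reflect across h@1): 12 holes -> [(0, 1), (0, 2), (0, 7), (0, 8), (0, 13), (0, 14), (1, 1), (1, 2), (1, 7), (1, 8), (1, 13), (1, 14)]
Unfold 3 (reflect across h@2): 24 holes -> [(0, 1), (0, 2), (0, 7), (0, 8), (0, 13), (0, 14), (1, 1), (1, 2), (1, 7), (1, 8), (1, 13), (1, 14), (2, 1), (2, 2), (2, 7), (2, 8), (2, 13), (2, 14), (3, 1), (3, 2), (3, 7), (3, 8), (3, 13), (3, 14)]
Holes: [(0, 1), (0, 2), (0, 7), (0, 8), (0, 13), (0, 14), (1, 1), (1, 2), (1, 7), (1, 8), (1, 13), (1, 14), (2, 1), (2, 2), (2, 7), (2, 8), (2, 13), (2, 14), (3, 1), (3, 2), (3, 7), (3, 8), (3, 13), (3, 14)]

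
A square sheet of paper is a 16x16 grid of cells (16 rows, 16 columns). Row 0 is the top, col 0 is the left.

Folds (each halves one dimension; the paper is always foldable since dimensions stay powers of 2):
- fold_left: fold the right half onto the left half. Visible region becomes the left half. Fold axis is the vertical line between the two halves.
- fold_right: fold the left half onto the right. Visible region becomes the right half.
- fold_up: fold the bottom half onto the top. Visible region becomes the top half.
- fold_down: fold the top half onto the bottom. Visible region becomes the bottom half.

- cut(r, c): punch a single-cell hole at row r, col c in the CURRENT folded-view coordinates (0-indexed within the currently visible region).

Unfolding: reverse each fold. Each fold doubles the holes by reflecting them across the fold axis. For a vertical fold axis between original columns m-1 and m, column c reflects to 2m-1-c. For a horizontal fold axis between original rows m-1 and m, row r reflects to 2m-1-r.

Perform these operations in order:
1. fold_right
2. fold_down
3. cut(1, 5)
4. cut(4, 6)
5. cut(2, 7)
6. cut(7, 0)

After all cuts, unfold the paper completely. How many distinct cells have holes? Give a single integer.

Answer: 16

Derivation:
Op 1 fold_right: fold axis v@8; visible region now rows[0,16) x cols[8,16) = 16x8
Op 2 fold_down: fold axis h@8; visible region now rows[8,16) x cols[8,16) = 8x8
Op 3 cut(1, 5): punch at orig (9,13); cuts so far [(9, 13)]; region rows[8,16) x cols[8,16) = 8x8
Op 4 cut(4, 6): punch at orig (12,14); cuts so far [(9, 13), (12, 14)]; region rows[8,16) x cols[8,16) = 8x8
Op 5 cut(2, 7): punch at orig (10,15); cuts so far [(9, 13), (10, 15), (12, 14)]; region rows[8,16) x cols[8,16) = 8x8
Op 6 cut(7, 0): punch at orig (15,8); cuts so far [(9, 13), (10, 15), (12, 14), (15, 8)]; region rows[8,16) x cols[8,16) = 8x8
Unfold 1 (reflect across h@8): 8 holes -> [(0, 8), (3, 14), (5, 15), (6, 13), (9, 13), (10, 15), (12, 14), (15, 8)]
Unfold 2 (reflect across v@8): 16 holes -> [(0, 7), (0, 8), (3, 1), (3, 14), (5, 0), (5, 15), (6, 2), (6, 13), (9, 2), (9, 13), (10, 0), (10, 15), (12, 1), (12, 14), (15, 7), (15, 8)]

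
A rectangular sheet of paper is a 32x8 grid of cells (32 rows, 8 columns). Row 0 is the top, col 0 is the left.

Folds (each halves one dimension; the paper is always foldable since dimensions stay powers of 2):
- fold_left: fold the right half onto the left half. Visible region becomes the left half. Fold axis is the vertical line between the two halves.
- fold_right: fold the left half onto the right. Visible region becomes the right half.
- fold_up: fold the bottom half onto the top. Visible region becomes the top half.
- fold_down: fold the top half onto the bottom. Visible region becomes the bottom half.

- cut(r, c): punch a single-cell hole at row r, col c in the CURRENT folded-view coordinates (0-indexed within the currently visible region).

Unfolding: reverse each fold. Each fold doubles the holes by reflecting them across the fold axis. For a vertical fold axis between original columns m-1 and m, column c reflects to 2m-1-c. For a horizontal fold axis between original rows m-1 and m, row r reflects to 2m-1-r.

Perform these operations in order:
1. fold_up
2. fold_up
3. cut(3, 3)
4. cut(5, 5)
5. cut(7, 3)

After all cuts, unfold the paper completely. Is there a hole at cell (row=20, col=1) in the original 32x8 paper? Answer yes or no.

Answer: no

Derivation:
Op 1 fold_up: fold axis h@16; visible region now rows[0,16) x cols[0,8) = 16x8
Op 2 fold_up: fold axis h@8; visible region now rows[0,8) x cols[0,8) = 8x8
Op 3 cut(3, 3): punch at orig (3,3); cuts so far [(3, 3)]; region rows[0,8) x cols[0,8) = 8x8
Op 4 cut(5, 5): punch at orig (5,5); cuts so far [(3, 3), (5, 5)]; region rows[0,8) x cols[0,8) = 8x8
Op 5 cut(7, 3): punch at orig (7,3); cuts so far [(3, 3), (5, 5), (7, 3)]; region rows[0,8) x cols[0,8) = 8x8
Unfold 1 (reflect across h@8): 6 holes -> [(3, 3), (5, 5), (7, 3), (8, 3), (10, 5), (12, 3)]
Unfold 2 (reflect across h@16): 12 holes -> [(3, 3), (5, 5), (7, 3), (8, 3), (10, 5), (12, 3), (19, 3), (21, 5), (23, 3), (24, 3), (26, 5), (28, 3)]
Holes: [(3, 3), (5, 5), (7, 3), (8, 3), (10, 5), (12, 3), (19, 3), (21, 5), (23, 3), (24, 3), (26, 5), (28, 3)]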